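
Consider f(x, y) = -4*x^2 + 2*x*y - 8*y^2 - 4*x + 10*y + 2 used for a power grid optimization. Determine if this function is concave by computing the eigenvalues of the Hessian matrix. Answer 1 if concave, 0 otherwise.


The Hessian of f(x,y) = -4*x^2 + 2*x*y - 8*y^2 - 4*x + 10*y + 2 is:
H = [[-8, 2], [2, -16]]
Trace = -8 - 16 = -24
Determinant = -8*-16 - (2)^2 = 124
Discriminant = (-24)^2 - 4*124 = 80.0
Eigenvalues: lambda_1 = -16.4721, lambda_2 = -7.5279
The function is concave.

1


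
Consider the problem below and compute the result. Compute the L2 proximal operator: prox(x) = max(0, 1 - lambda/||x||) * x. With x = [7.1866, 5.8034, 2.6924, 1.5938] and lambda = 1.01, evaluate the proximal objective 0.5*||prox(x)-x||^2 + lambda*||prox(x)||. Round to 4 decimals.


Step 1: Compute ||x||.
||x|| = 9.7527
Step 2: Compute scaling factor.
scale = max(0, 1 - 1.01/9.7527) = 0.8964
Step 3: prox(x) = [6.4424, 5.2024, 2.4136, 1.4287]
||prox(x)|| = 8.7427
Step 4: Proximal objective.
0.5*||prox-x||^2 = 0.5101
lambda*||prox|| = 8.8301
Total = 9.3402


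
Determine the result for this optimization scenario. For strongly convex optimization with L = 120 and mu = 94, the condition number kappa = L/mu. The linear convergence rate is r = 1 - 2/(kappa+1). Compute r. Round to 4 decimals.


Step 1: Compute the condition number.
kappa = L/mu = 120/94 = 1.2766
Step 2: Compute the convergence rate.
r = 1 - 2/(kappa + 1) = 1 - 2*mu/(L + mu) = (L - mu)/(L + mu) = 26/214 = 0.1215


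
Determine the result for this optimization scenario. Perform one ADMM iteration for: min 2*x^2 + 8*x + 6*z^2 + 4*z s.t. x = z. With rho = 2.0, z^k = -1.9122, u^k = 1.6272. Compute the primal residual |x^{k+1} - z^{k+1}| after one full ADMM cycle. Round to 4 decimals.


ADMM iteration with rho = 2.0, z^k = -1.9122, u^k = 1.6272
Step 1: x-update.
Minimize 2*x^2 + 8*x + (2.0/2)*(x + 1.9122 + 1.6272)^2
FOC: (2*2 + 2.0)*x = -8 + 2.0*(-1.9122 - 1.6272)
x^{k+1} = -2.5131
Step 2: z-update.
Minimize 6*z^2 + 4*z + (2.0/2)*(-2.5131 - z + 1.6272)^2
FOC: (2*6 + 2.0)*z = -4 + 2.0*(-2.5131 + 1.6272)
z^{k+1} = -0.4123
Step 3: u-update.
u^{k+1} = 1.6272 - 2.5131 + 0.4123 = -0.4737
Step 4: Primal residual = |-2.5131 + 0.4123| = 2.1009


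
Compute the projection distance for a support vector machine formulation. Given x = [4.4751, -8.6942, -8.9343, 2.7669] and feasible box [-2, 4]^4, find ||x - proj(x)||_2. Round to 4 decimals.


Project each component onto [-2, 4].
clip(4.4751) = 4.0, clip(-8.6942) = -2.0, clip(-8.9343) = -2.0, clip(2.7669) = 2.7669
Projection = [4.0, -2.0, -2.0, 2.7669]
Squared diffs: [0.2257, 44.8123, 48.0845, 0.0]
Distance = sqrt(93.1225) = 9.65


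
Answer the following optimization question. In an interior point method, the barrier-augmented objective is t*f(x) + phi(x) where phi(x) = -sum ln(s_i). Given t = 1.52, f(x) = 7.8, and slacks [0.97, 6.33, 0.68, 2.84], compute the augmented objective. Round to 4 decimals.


Step 1: Compute log-barrier.
ln values: [-0.0305, 1.8453, -0.3857, 1.0438]
phi = -(-0.0305 + 1.8453 - 0.3857 + 1.0438) = -2.473
Step 2: Compute augmented objective.
t*f(x) = 1.52*7.8 = 11.856
Total = 11.856 - 2.473 = 9.383


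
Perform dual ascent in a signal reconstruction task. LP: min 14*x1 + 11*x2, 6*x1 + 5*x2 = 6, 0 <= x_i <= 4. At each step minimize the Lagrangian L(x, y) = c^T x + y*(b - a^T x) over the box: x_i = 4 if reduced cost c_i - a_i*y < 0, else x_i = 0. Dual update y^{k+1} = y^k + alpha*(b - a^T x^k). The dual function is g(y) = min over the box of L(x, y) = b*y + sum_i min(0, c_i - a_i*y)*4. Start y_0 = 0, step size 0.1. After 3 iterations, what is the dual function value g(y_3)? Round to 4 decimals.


Dual ascent for LP: min 14*x1 + 11*x2, 6*x1 + 5*x2 = 6, 0 <= x_i <= 4
Step 1: y^k = 0.0, reduced costs: (14.0, 11.0)
  x^k = (0.0, 0.0), subgradient = b - a^T x = 6.0
  y^{k+1} = 0.0 + 0.1*6.0 = 0.6
Step 2: y^k = 0.6, reduced costs: (10.4, 8.0)
  x^k = (0.0, 0.0), subgradient = b - a^T x = 6.0
  y^{k+1} = 0.6 + 0.1*6.0 = 1.2
Step 3: y^k = 1.2, reduced costs: (6.8, 5.0)
  x^k = (0.0, 0.0), subgradient = b - a^T x = 6.0
  y^{k+1} = 1.2 + 0.1*6.0 = 1.8
Dual objective at y_3 = 1.8: reduced costs (3.2, 2.0), box minimizer x = (0.0, 0.0)
g(y_3) = b*y + (c1 - a1*y)*x1 + (c2 - a2*y)*x2 = 6*1.8 + 3.2*0.0 + 2.0*0.0 = 10.8 + 0.0 + 0.0 = 10.8


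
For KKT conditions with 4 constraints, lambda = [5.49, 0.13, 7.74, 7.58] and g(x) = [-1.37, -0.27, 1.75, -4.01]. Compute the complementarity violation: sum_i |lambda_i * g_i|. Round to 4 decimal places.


KKT complementary slackness check:
lambda_1 * g_1 = 5.49 * -1.37 = -7.5213
lambda_2 * g_2 = 0.13 * -0.27 = -0.0351
lambda_3 * g_3 = 7.74 * 1.75 = 13.545
lambda_4 * g_4 = 7.58 * -4.01 = -30.3958
Total violation = 7.5213 + 0.0351 + 13.545 + 30.3958 = 51.4972


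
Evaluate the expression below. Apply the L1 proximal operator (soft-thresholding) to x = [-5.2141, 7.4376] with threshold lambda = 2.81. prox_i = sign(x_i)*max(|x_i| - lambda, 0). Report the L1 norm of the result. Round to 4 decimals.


Soft-thresholding with lambda = 2.81:
prox(-5.2141) = sign(-5.2141)*max(|-5.2141| - 2.81, 0) = -2.4041
prox(7.4376) = sign(7.4376)*max(|7.4376| - 2.81, 0) = 4.6276
prox(x) = [-2.4041, 4.6276]
||prox(x)||_1 = 2.4041 + 4.6276 = 7.0317


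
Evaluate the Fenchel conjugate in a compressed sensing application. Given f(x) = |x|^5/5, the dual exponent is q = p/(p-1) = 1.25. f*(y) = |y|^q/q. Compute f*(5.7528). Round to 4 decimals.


The conjugate exponent q satisfies 1/p + 1/q = 1.
p = 5, so q = 5/(5 - 1) = 1.25
|y|^q = 5.7528^1.25 = 8.9094
f*(5.7528) = 8.9094 / 1.25 = 7.1275


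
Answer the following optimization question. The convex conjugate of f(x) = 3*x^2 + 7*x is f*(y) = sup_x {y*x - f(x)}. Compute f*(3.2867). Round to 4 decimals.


f*(y) = sup_x {y*x - a*x^2 - b*x} = sup_x {(y-b)*x - a*x^2}
FOC: (y - b) - 2a*x = 0 => x* = (y - b)/(2a)
x* = (3.2867 - 7)/(2*3) = -0.6189
f*(3.2867) = (y-b)^2/(4a) = (3.2867 - 7)^2/(4*3)
= 13.7886/12 = 1.149


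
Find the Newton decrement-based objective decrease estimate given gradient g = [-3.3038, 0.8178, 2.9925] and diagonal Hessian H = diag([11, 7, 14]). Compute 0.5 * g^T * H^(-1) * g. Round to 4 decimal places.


Step 1: H is diagonal, so H^(-1) * g = [-0.3003, 0.1168, 0.2138].
Step 2: g^T H^(-1) g = sum_i g_i^2 / H_ii
  = (-3.3038)^2/11 + (0.8178)^2/7 + (2.9925)^2/14
  = 0.9923 + 0.0955 + 0.6396 = 1.7275
Step 3: Objective decrease = 0.5 * g^T H^(-1) g = 0.8637


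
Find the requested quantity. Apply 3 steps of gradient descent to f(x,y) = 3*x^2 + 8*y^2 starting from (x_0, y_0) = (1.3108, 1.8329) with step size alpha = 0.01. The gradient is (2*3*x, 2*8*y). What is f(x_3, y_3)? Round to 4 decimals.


Gradient descent on f(x,y) = 3*x^2 + 8*y^2.
Starting point: (1.3108, 1.8329), alpha = 0.01
Step 1: grad_x = 2*3*1.3108 = 7.8648, grad_y = 2*8*1.8329 = 29.3264
  x_1 = 1.3108 - 0.01*7.8648 = 1.2322
  y_1 = 1.8329 - 0.01*29.3264 = 1.5396
Step 2: grad_x = 2*3*1.2322 = 7.3929, grad_y = 2*8*1.5396 = 24.6342
  x_2 = 1.2322 - 0.01*7.3929 = 1.1582
  y_2 = 1.5396 - 0.01*24.6342 = 1.2933
Step 3: grad_x = 2*3*1.1582 = 6.9493, grad_y = 2*8*1.2933 = 20.6927
  x_3 = 1.1582 - 0.01*6.9493 = 1.0887
  y_3 = 1.2933 - 0.01*20.6927 = 1.0864
f(1.0887, 1.0864) = 3*1.0887^2 + 8*1.0864^2 = 12.9975


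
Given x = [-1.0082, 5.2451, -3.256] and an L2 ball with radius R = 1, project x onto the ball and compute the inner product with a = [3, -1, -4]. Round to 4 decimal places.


Step 1: Compute ||x|| (intermediates to 6 decimals).
||x|| = sqrt((-1.0082)^2 + 5.2451^2 + (-3.256)^2) = 6.255324
Step 2: Project.
Since ||x|| > R, scale = R/||x|| = 1/6.255324 = 0.159864, proj(x) = scale * x
proj(x) = [-0.161175, 0.838503, -0.520517]
Step 3: Dot product.
a^T * proj(x) = 3*(-0.161175) - 1*0.838503 - 4*(-0.520517) = 0.76


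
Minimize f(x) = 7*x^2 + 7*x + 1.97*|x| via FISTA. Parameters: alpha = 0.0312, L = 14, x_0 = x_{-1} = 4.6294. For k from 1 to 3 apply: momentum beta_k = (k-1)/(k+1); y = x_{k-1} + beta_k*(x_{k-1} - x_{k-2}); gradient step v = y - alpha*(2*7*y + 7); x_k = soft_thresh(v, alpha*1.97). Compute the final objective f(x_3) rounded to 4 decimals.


FISTA on f(x) = 7*x^2 + 7*x + 1.97*|x|
L = 14, alpha = 0.0312
Iteration 1: beta = 0.0, y = 4.6294 + 0.0*(4.6294 - 4.6294) = 4.6294
  grad(y) = 71.8116, v = y - alpha*grad = 2.3889
  prox(v) = soft_thresh(2.3889, 0.0615) = 2.3274
Iteration 2: beta = 0.3333, y = 2.3274 + 0.3333*(2.3274 - 4.6294) = 1.5601
  grad(y) = 28.8412, v = y - alpha*grad = 0.6602
  prox(v) = soft_thresh(0.6602, 0.0615) = 0.5988
Iteration 3: beta = 0.5, y = 0.5988 + 0.5*(0.5988 - 2.3274) = -0.2655
  grad(y) = 3.2824, v = y - alpha*grad = -0.368
  prox(v) = soft_thresh(-0.368, 0.0615) = -0.3065
f(x_3) = 7*(-0.3065)^2 + 7*(-0.3065) + 1.97*|-0.3065| = -0.8841


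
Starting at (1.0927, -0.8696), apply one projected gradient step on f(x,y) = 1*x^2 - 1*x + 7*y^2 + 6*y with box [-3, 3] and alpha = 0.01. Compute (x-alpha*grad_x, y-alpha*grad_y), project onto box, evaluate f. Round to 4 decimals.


Step 1: Compute gradient at (1.0927, -0.8696).
grad_x = 2*1*1.0927 - 1 = 1.1854
grad_y = 2*7*-0.8696 + 6 = -6.1744
Step 2: Gradient step.
x_raw = 1.0927 - 0.01*1.1854 = 1.0808
y_raw = -0.8696 - 0.01*-6.1744 = -0.8079
Step 3: Project onto [-3, 3].
x_proj = clip(1.0808) = 1.0808
y_proj = clip(-0.8079) = -0.8079
Step 4: Evaluate f.
f(1.0808, -0.8079) = -0.1913


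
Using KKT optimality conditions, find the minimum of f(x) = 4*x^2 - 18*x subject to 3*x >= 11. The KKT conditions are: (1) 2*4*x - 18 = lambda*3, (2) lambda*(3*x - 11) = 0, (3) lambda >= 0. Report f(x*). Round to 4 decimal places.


Step 1: Try lambda = 0 (constraint inactive).
x_unc = 18/(2*4) = 2.25
Check: 3*2.25 = 6.75 < 11 -- violated!
Step 2: Constraint must be active: 3*x = 11
x* = 11/3 = 3.6667 (rounded; the exact value 11/3 is used below)
lambda = (2*4*(11/3) - 18)/3 = 3.7778
Step 3: Compute optimal value.
f(x*) = 4*(11/3)^2 - 18*(11/3) = -12.2222


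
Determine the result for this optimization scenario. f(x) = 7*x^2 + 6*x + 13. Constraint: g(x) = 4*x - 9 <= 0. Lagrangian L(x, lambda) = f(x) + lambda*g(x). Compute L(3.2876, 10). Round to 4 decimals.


Step 1: Evaluate f(x).
f(3.2876) = 7*3.2876^2 + 6*3.2876 + 13 = 108.3838
Step 2: Evaluate g(x).
g(3.2876) = 4*3.2876 - 9 = 4.1504
Step 3: Compute Lagrangian.
L = 108.3838 + 10*4.1504 = 149.8878


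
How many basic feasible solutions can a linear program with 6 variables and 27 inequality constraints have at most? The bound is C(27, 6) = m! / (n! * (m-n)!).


Each vertex corresponds to some choice of n active constraints out of m, so the number of vertices is at most C(m, n) = m! / (n!(m-n)!).
m = 27, n = 6
Numerator: 27 * 26 * 25 * 24 * 23 * 22
Denominator: 6! = 720
C(27, 6) = 296010


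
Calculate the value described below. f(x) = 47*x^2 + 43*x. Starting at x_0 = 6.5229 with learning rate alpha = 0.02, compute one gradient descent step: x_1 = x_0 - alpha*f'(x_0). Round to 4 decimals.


We compute the gradient at x_0 and apply the update.
f'(x) = 94*x + 43
f'(6.5229) = 94*6.5229 + 43 = 656.1526
x_1 = 6.5229 - 0.02*656.1526 = -6.6002


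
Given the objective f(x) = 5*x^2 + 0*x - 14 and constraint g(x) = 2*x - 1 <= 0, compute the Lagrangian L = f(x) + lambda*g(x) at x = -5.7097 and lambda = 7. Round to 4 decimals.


Step 1: Evaluate f(x).
f(-5.7097) = 5*(-5.7097)^2 + 0*(-5.7097) - 14 = 149.0034
Step 2: Evaluate g(x).
g(-5.7097) = 2*-5.7097 - 1 = -12.4194
Step 3: Compute Lagrangian.
L = 149.0034 + 7*-12.4194 = 62.0676


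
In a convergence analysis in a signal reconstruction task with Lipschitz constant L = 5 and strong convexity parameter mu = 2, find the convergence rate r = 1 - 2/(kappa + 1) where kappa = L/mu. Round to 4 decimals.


Step 1: Compute the condition number.
kappa = L/mu = 5/2 = 2.5
Step 2: Compute the convergence rate.
r = 1 - 2/(kappa + 1) = 1 - 2*mu/(L + mu) = (L - mu)/(L + mu) = 3/7 = 0.4286


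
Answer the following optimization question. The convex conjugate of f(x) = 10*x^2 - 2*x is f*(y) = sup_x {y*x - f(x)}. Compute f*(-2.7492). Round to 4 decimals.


f*(y) = sup_x {y*x - a*x^2 - b*x} = sup_x {(y-b)*x - a*x^2}
FOC: (y - b) - 2a*x = 0 => x* = (y - b)/(2a)
x* = (-2.7492 + 2)/(2*10) = -0.0375
f*(-2.7492) = (y-b)^2/(4a) = (-2.7492 + 2)^2/(4*10)
= 0.5613/40 = 0.014


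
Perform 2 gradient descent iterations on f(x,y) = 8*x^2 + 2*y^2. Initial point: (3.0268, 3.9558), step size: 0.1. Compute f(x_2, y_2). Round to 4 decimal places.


Gradient descent on f(x,y) = 8*x^2 + 2*y^2.
Starting point: (3.0268, 3.9558), alpha = 0.1
Step 1: grad_x = 2*8*3.0268 = 48.4288, grad_y = 2*2*3.9558 = 15.8232
  x_1 = 3.0268 - 0.1*48.4288 = -1.8161
  y_1 = 3.9558 - 0.1*15.8232 = 2.3735
Step 2: grad_x = 2*8*-1.8161 = -29.0573, grad_y = 2*2*2.3735 = 9.4939
  x_2 = -1.8161 - 0.1*-29.0573 = 1.0896
  y_2 = 2.3735 - 0.1*9.4939 = 1.4241
f(1.0896, 1.4241) = 8*1.0896^2 + 2*1.4241^2 = 13.5547


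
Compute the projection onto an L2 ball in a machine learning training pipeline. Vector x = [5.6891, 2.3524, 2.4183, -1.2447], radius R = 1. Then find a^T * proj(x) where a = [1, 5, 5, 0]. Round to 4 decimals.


Step 1: Compute ||x|| (intermediates to 6 decimals).
||x|| = sqrt(5.6891^2 + 2.3524^2 + 2.4183^2 + (-1.2447)^2) = 6.730312
Step 2: Project.
Since ||x|| > R, scale = R/||x|| = 1/6.730312 = 0.148582, proj(x) = scale * x
proj(x) = [0.845298, 0.349524, 0.359316, -0.18494]
Step 3: Dot product.
a^T * proj(x) = 1*0.845298 + 5*0.349524 + 5*0.359316 + 0*(-0.18494) = 4.3895


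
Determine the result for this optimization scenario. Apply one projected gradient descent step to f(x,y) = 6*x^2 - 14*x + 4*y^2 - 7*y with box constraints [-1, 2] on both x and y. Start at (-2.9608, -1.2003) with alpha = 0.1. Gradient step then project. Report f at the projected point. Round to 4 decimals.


Step 1: Compute gradient at (-2.9608, -1.2003).
grad_x = 2*6*-2.9608 - 14 = -49.5296
grad_y = 2*4*-1.2003 - 7 = -16.6024
Step 2: Gradient step.
x_raw = -2.9608 - 0.1*-49.5296 = 1.9922
y_raw = -1.2003 - 0.1*-16.6024 = 0.4599
Step 3: Project onto [-1, 2].
x_proj = clip(1.9922) = 1.9922
y_proj = clip(0.4599) = 0.4599
Step 4: Evaluate f.
f(1.9922, 0.4599) = -6.4514


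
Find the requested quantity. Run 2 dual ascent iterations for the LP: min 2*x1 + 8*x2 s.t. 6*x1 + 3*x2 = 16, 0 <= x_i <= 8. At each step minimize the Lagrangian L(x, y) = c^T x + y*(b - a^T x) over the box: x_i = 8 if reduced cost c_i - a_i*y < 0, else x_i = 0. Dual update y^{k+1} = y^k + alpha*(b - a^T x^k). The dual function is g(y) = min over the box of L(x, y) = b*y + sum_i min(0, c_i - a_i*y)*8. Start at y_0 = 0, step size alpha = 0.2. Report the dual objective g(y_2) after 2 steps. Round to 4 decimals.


Dual ascent for LP: min 2*x1 + 8*x2, 6*x1 + 3*x2 = 16, 0 <= x_i <= 8
Step 1: y^k = 0.0, reduced costs: (2.0, 8.0)
  x^k = (0.0, 0.0), subgradient = b - a^T x = 16.0
  y^{k+1} = 0.0 + 0.2*16.0 = 3.2
Step 2: y^k = 3.2, reduced costs: (-17.2, -1.6)
  x^k = (8.0, 8.0), subgradient = b - a^T x = -56.0
  y^{k+1} = 3.2 + 0.2*-56.0 = -8.0
Dual objective at y_2 = -8.0: reduced costs (50.0, 32.0), box minimizer x = (0.0, 0.0)
g(y_2) = b*y + (c1 - a1*y)*x1 + (c2 - a2*y)*x2 = 16*(-8.0) + 50.0*0.0 + 32.0*0.0 = -128.0 + 0.0 + 0.0 = -128.0


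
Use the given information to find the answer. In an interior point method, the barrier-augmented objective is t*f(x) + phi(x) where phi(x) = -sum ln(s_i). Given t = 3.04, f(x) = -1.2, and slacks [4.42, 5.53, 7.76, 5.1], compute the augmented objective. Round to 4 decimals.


Step 1: Compute log-barrier.
ln values: [1.4861, 1.7102, 2.049, 1.6292]
phi = -(1.4861 + 1.7102 + 2.049 + 1.6292) = -6.8746
Step 2: Compute augmented objective.
t*f(x) = 3.04*-1.2 = -3.648
Total = -3.648 - 6.8746 = -10.5226


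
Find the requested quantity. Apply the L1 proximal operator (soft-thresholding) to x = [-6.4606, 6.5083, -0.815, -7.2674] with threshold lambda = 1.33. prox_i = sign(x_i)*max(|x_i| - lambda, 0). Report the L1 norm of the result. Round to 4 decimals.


Soft-thresholding with lambda = 1.33:
prox(-6.4606) = sign(-6.4606)*max(|-6.4606| - 1.33, 0) = -5.1306
prox(6.5083) = sign(6.5083)*max(|6.5083| - 1.33, 0) = 5.1783
prox(-0.815) = sign(-0.815)*max(|-0.815| - 1.33, 0) = 0.0
prox(-7.2674) = sign(-7.2674)*max(|-7.2674| - 1.33, 0) = -5.9374
prox(x) = [-5.1306, 5.1783, 0.0, -5.9374]
||prox(x)||_1 = 5.1306 + 5.1783 + 0.0 + 5.9374 = 16.2463


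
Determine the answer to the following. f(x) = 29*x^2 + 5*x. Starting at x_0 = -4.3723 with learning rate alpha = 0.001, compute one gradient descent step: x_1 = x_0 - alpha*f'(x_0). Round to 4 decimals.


We compute the gradient at x_0 and apply the update.
f'(x) = 58*x + 5
f'(-4.3723) = 58*-4.3723 + 5 = -248.5934
x_1 = -4.3723 - 0.001*-248.5934 = -4.1237


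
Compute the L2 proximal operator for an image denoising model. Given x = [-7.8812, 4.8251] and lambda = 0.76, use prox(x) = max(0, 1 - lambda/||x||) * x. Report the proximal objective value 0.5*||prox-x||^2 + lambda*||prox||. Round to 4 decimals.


Step 1: Compute ||x||.
||x|| = 9.2409
Step 2: Compute scaling factor.
scale = max(0, 1 - 0.76/9.2409) = 0.9178
Step 3: prox(x) = [-7.233, 4.4283]
||prox(x)|| = 8.4809
Step 4: Proximal objective.
0.5*||prox-x||^2 = 0.2888
lambda*||prox|| = 6.4455
Total = 6.7343


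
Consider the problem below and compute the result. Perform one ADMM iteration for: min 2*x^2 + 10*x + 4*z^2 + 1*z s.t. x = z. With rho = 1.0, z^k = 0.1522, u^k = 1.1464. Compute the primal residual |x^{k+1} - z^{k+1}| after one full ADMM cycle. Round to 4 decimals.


ADMM iteration with rho = 1.0, z^k = 0.1522, u^k = 1.1464
Step 1: x-update.
Minimize 2*x^2 + 10*x + (1.0/2)*(x - 0.1522 + 1.1464)^2
FOC: (2*2 + 1.0)*x = -10 + 1.0*(0.1522 - 1.1464)
x^{k+1} = -2.1988
Step 2: z-update.
Minimize 4*z^2 + 1*z + (1.0/2)*(-2.1988 - z + 1.1464)^2
FOC: (2*4 + 1.0)*z = -1 + 1.0*(-2.1988 + 1.1464)
z^{k+1} = -0.228
Step 3: u-update.
u^{k+1} = 1.1464 - 2.1988 + 0.228 = -0.8244
Step 4: Primal residual = |-2.1988 + 0.228| = 1.9708


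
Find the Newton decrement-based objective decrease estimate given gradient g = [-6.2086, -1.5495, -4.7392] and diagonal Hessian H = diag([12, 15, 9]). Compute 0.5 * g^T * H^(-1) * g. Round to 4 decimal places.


Step 1: H is diagonal, so H^(-1) * g = [-0.5174, -0.1033, -0.5266].
Step 2: g^T H^(-1) g = sum_i g_i^2 / H_ii
  = (-6.2086)^2/12 + (-1.5495)^2/15 + (-4.7392)^2/9
  = 3.2122 + 0.1601 + 2.4956 = 5.8678
Step 3: Objective decrease = 0.5 * g^T H^(-1) g = 2.9339


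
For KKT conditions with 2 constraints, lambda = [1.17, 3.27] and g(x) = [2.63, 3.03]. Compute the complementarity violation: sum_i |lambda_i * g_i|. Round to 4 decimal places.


KKT complementary slackness check:
lambda_1 * g_1 = 1.17 * 2.63 = 3.0771
lambda_2 * g_2 = 3.27 * 3.03 = 9.9081
Total violation = 3.0771 + 9.9081 = 12.9852


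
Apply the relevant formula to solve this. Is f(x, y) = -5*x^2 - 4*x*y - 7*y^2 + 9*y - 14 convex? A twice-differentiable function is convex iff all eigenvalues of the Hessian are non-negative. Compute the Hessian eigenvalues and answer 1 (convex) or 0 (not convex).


The Hessian of f(x,y) = -5*x^2 - 4*x*y - 7*y^2 + 9*y - 14 is:
H = [[-10, -4], [-4, -14]]
Trace = -10 - 14 = -24
Determinant = -10*-14 - (-4)^2 = 124
Discriminant = (-24)^2 - 4*124 = 80.0
Eigenvalues: lambda_1 = -16.4721, lambda_2 = -7.5279
The function is not convex.

0


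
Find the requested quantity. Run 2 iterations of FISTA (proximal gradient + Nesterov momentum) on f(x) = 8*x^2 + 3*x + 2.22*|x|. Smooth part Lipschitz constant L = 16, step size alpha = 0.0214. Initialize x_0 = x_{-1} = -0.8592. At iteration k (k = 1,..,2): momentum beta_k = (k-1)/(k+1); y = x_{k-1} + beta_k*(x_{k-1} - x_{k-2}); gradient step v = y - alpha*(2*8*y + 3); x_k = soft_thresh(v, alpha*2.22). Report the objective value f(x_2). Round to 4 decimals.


FISTA on f(x) = 8*x^2 + 3*x + 2.22*|x|
L = 16, alpha = 0.0214
Iteration 1: beta = 0.0, y = -0.8592 + 0.0*(-0.8592 + 0.8592) = -0.8592
  grad(y) = -10.7472, v = y - alpha*grad = -0.6292
  prox(v) = soft_thresh(-0.6292, 0.0475) = -0.5817
Iteration 2: beta = 0.3333, y = -0.5817 + 0.3333*(-0.5817 + 0.8592) = -0.4892
  grad(y) = -4.8272, v = y - alpha*grad = -0.3859
  prox(v) = soft_thresh(-0.3859, 0.0475) = -0.3384
f(x_2) = 8*(-0.3384)^2 + 3*(-0.3384) + 2.22*|-0.3384| = 0.6521


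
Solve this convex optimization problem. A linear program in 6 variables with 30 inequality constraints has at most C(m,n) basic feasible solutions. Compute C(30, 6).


Each vertex corresponds to some choice of n active constraints out of m, so the number of vertices is at most C(m, n) = m! / (n!(m-n)!).
m = 30, n = 6
Numerator: 30 * 29 * 28 * 27 * 26 * 25
Denominator: 6! = 720
C(30, 6) = 593775


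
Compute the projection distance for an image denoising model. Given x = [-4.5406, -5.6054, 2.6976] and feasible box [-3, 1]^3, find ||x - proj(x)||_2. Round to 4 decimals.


Project each component onto [-3, 1].
clip(-4.5406) = -3.0, clip(-5.6054) = -3.0, clip(2.6976) = 1.0
Projection = [-3.0, -3.0, 1.0]
Squared diffs: [2.3734, 6.7881, 2.8818]
Distance = sqrt(12.0433) = 3.4704


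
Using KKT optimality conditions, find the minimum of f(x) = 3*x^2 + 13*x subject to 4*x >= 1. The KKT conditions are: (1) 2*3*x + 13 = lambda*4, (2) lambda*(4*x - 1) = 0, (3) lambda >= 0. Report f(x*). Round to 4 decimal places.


Step 1: Try lambda = 0 (constraint inactive).
x_unc = -13/(2*3) = -2.1667
Check: 4*-2.1667 = -8.6668 < 1 -- violated!
Step 2: Constraint must be active: 4*x = 1
x* = 1/4 = 0.25
lambda = (2*3*0.25 + 13)/4 = 3.625
Step 3: Compute optimal value.
f(x*) = 3*0.25^2 + 13*0.25 = 3.4375


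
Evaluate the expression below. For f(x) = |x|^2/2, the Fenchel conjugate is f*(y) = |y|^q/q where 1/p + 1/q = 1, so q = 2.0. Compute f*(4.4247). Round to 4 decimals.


The conjugate exponent q satisfies 1/p + 1/q = 1.
p = 2, so q = 2/(2 - 1) = 2.0
|y|^q = 4.4247^2.0 = 19.578
f*(4.4247) = 19.578 / 2.0 = 9.789


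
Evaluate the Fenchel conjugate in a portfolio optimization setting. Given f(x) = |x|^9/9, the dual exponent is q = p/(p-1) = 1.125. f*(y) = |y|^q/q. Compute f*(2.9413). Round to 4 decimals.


The conjugate exponent q satisfies 1/p + 1/q = 1.
p = 9, so q = 9/(9 - 1) = 1.125
|y|^q = 2.9413^1.125 = 3.3659
f*(2.9413) = 3.3659 / 1.125 = 2.9919


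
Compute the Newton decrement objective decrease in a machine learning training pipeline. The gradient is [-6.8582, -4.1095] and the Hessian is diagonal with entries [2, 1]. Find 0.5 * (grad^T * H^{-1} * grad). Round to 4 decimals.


Step 1: H is diagonal, so H^(-1) * g = [-3.4291, -4.1095].
Step 2: g^T H^(-1) g = sum_i g_i^2 / H_ii
  = (-6.8582)^2/2 + (-4.1095)^2/1
  = 23.5175 + 16.888 = 40.4054
Step 3: Objective decrease = 0.5 * g^T H^(-1) g = 20.2027


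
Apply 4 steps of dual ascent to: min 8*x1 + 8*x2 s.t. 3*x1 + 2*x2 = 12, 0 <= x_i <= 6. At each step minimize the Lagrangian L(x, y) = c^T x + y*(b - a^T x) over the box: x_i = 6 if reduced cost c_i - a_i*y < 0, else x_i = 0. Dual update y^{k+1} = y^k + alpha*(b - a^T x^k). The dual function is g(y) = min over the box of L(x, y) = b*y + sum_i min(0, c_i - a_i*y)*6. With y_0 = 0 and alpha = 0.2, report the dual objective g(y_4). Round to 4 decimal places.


Dual ascent for LP: min 8*x1 + 8*x2, 3*x1 + 2*x2 = 12, 0 <= x_i <= 6
Step 1: y^k = 0.0, reduced costs: (8.0, 8.0)
  x^k = (0.0, 0.0), subgradient = b - a^T x = 12.0
  y^{k+1} = 0.0 + 0.2*12.0 = 2.4
Step 2: y^k = 2.4, reduced costs: (0.8, 3.2)
  x^k = (0.0, 0.0), subgradient = b - a^T x = 12.0
  y^{k+1} = 2.4 + 0.2*12.0 = 4.8
Step 3: y^k = 4.8, reduced costs: (-6.4, -1.6)
  x^k = (6.0, 6.0), subgradient = b - a^T x = -18.0
  y^{k+1} = 4.8 + 0.2*-18.0 = 1.2
Step 4: y^k = 1.2, reduced costs: (4.4, 5.6)
  x^k = (0.0, 0.0), subgradient = b - a^T x = 12.0
  y^{k+1} = 1.2 + 0.2*12.0 = 3.6
Dual objective at y_4 = 3.6: reduced costs (-2.8, 0.8), box minimizer x = (6.0, 0.0)
g(y_4) = b*y + (c1 - a1*y)*x1 + (c2 - a2*y)*x2 = 12*3.6 + (-2.8)*6.0 + 0.8*0.0 = 43.2 - 16.8 + 0.0 = 26.4


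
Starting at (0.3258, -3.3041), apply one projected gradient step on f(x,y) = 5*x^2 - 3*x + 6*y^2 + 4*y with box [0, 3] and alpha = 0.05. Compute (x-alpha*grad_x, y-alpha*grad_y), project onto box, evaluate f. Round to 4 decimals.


Step 1: Compute gradient at (0.3258, -3.3041).
grad_x = 2*5*0.3258 - 3 = 0.258
grad_y = 2*6*-3.3041 + 4 = -35.6492
Step 2: Gradient step.
x_raw = 0.3258 - 0.05*0.258 = 0.3129
y_raw = -3.3041 - 0.05*-35.6492 = -1.5216
Step 3: Project onto [0, 3].
x_proj = clip(0.3129) = 0.3129
y_proj = clip(-1.5216) = 0.0
Step 4: Evaluate f.
f(0.3129, 0.0) = -0.4492


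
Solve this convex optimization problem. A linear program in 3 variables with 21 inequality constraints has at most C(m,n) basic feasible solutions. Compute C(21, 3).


Each vertex corresponds to some choice of n active constraints out of m, so the number of vertices is at most C(m, n) = m! / (n!(m-n)!).
m = 21, n = 3
Numerator: 21 * 20 * 19
Denominator: 3! = 6
C(21, 3) = 1330


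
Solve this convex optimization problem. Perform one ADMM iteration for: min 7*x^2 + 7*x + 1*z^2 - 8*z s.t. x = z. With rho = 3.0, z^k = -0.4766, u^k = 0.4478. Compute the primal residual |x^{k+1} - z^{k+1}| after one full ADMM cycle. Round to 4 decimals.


ADMM iteration with rho = 3.0, z^k = -0.4766, u^k = 0.4478
Step 1: x-update.
Minimize 7*x^2 + 7*x + (3.0/2)*(x + 0.4766 + 0.4478)^2
FOC: (2*7 + 3.0)*x = -7 + 3.0*(-0.4766 - 0.4478)
x^{k+1} = -0.5749
Step 2: z-update.
Minimize 1*z^2 - 8*z + (3.0/2)*(-0.5749 - z + 0.4478)^2
FOC: (2*1 + 3.0)*z = 8 + 3.0*(-0.5749 + 0.4478)
z^{k+1} = 1.5237
Step 3: u-update.
u^{k+1} = 0.4478 - 0.5749 - 1.5237 = -1.6508
Step 4: Primal residual = |-0.5749 - 1.5237| = 2.0986


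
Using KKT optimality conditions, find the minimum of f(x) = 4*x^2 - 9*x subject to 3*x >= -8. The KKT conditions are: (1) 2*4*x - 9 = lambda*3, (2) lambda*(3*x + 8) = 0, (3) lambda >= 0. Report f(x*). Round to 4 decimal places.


Step 1: Try lambda = 0 (constraint inactive).
Stationarity: 2*4*x - 9 = 0
x* = 9/(2*4) = 1.125
Check constraint: 3*1.125 = 3.375 >= -8 -- satisfied.
Step 2: Compute optimal value.
f(x*) = 4*1.125^2 - 9*1.125 = -5.0625


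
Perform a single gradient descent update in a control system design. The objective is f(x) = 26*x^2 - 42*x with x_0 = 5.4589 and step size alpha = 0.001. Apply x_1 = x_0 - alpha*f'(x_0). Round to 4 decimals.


We compute the gradient at x_0 and apply the update.
f'(x) = 52*x - 42
f'(5.4589) = 52*5.4589 - 42 = 241.8628
x_1 = 5.4589 - 0.001*241.8628 = 5.217


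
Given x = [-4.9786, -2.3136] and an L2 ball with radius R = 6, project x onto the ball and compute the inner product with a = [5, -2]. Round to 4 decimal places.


Step 1: Compute ||x|| (intermediates to 6 decimals).
||x|| = sqrt((-4.9786)^2 + (-2.3136)^2) = 5.489918
Step 2: Project.
Since ||x|| <= R, proj = x (no scaling needed).
proj(x) = [-4.9786, -2.3136]
Step 3: Dot product.
a^T * proj(x) = 5*(-4.9786) - 2*(-2.3136) = -20.2658


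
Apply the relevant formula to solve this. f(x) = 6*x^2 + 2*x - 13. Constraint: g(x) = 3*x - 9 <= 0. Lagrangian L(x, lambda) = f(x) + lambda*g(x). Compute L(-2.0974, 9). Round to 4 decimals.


Step 1: Evaluate f(x).
f(-2.0974) = 6*(-2.0974)^2 + 2*(-2.0974) - 13 = 9.1997
Step 2: Evaluate g(x).
g(-2.0974) = 3*-2.0974 - 9 = -15.2922
Step 3: Compute Lagrangian.
L = 9.1997 + 9*-15.2922 = -128.4301


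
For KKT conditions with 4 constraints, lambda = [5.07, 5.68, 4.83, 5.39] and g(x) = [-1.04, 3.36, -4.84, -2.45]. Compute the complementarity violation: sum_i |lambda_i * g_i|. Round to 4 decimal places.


KKT complementary slackness check:
lambda_1 * g_1 = 5.07 * -1.04 = -5.2728
lambda_2 * g_2 = 5.68 * 3.36 = 19.0848
lambda_3 * g_3 = 4.83 * -4.84 = -23.3772
lambda_4 * g_4 = 5.39 * -2.45 = -13.2055
Total violation = 5.2728 + 19.0848 + 23.3772 + 13.2055 = 60.9403


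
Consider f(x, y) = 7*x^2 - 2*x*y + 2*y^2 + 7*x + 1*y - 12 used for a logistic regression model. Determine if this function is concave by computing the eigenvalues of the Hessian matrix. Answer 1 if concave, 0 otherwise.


The Hessian of f(x,y) = 7*x^2 - 2*x*y + 2*y^2 + 7*x + 1*y - 12 is:
H = [[14, -2], [-2, 4]]
Trace = 14 + 4 = 18
Determinant = 14*4 - (-2)^2 = 52
Discriminant = (18)^2 - 4*52 = 116.0
Eigenvalues: lambda_1 = 3.6148, lambda_2 = 14.3852
The function is not concave.

0


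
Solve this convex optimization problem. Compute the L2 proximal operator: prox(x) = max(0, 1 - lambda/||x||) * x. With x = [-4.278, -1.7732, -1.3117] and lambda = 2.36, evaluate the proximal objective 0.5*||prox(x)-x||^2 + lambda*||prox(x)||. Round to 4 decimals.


Step 1: Compute ||x||.
||x|| = 4.8131
Step 2: Compute scaling factor.
scale = max(0, 1 - 2.36/4.8131) = 0.5097
Step 3: prox(x) = [-2.1804, -0.9038, -0.6685]
||prox(x)|| = 2.4531
Step 4: Proximal objective.
0.5*||prox-x||^2 = 2.7848
lambda*||prox|| = 5.7893
Total = 8.5742


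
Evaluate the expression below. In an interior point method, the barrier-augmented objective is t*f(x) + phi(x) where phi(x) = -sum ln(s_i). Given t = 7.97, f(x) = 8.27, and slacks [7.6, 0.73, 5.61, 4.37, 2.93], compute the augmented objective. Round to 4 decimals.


Step 1: Compute log-barrier.
ln values: [2.0281, -0.3147, 1.7246, 1.4748, 1.075]
phi = -(2.0281 - 0.3147 + 1.7246 + 1.4748 + 1.075) = -5.9878
Step 2: Compute augmented objective.
t*f(x) = 7.97*8.27 = 65.9119
Total = 65.9119 - 5.9878 = 59.9241


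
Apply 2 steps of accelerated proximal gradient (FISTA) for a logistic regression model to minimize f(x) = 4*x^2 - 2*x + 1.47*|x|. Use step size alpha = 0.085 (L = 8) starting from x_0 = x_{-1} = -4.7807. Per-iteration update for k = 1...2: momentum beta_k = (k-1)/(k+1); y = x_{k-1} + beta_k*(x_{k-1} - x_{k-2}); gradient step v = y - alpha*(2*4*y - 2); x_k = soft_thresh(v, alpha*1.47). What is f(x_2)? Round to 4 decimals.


FISTA on f(x) = 4*x^2 - 2*x + 1.47*|x|
L = 8, alpha = 0.085
Iteration 1: beta = 0.0, y = -4.7807 + 0.0*(-4.7807 + 4.7807) = -4.7807
  grad(y) = -40.2456, v = y - alpha*grad = -1.3598
  prox(v) = soft_thresh(-1.3598, 0.125) = -1.2349
Iteration 2: beta = 0.3333, y = -1.2349 + 0.3333*(-1.2349 + 4.7807) = -0.0529
  grad(y) = -2.4235, v = y - alpha*grad = 0.1531
  prox(v) = soft_thresh(0.1531, 0.125) = 0.0281
f(x_2) = 4*0.0281^2 - 2*0.0281 + 1.47*|0.0281| = -0.0117


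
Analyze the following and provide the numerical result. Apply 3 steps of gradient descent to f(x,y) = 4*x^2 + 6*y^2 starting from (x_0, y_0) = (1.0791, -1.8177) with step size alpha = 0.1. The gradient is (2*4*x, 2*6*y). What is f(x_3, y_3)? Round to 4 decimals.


Gradient descent on f(x,y) = 4*x^2 + 6*y^2.
Starting point: (1.0791, -1.8177), alpha = 0.1
Step 1: grad_x = 2*4*1.0791 = 8.6328, grad_y = 2*6*-1.8177 = -21.8124
  x_1 = 1.0791 - 0.1*8.6328 = 0.2158
  y_1 = -1.8177 - 0.1*-21.8124 = 0.3635
Step 2: grad_x = 2*4*0.2158 = 1.7266, grad_y = 2*6*0.3635 = 4.3625
  x_2 = 0.2158 - 0.1*1.7266 = 0.0432
  y_2 = 0.3635 - 0.1*4.3625 = -0.0727
Step 3: grad_x = 2*4*0.0432 = 0.3453, grad_y = 2*6*-0.0727 = -0.8725
  x_3 = 0.0432 - 0.1*0.3453 = 0.0086
  y_3 = -0.0727 - 0.1*-0.8725 = 0.0145
f(0.0086, 0.0145) = 4*0.0086^2 + 6*0.0145^2 = 0.0016


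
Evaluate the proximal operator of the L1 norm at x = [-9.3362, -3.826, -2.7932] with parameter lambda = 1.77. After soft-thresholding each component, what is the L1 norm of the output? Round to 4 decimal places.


Soft-thresholding with lambda = 1.77:
prox(-9.3362) = sign(-9.3362)*max(|-9.3362| - 1.77, 0) = -7.5662
prox(-3.826) = sign(-3.826)*max(|-3.826| - 1.77, 0) = -2.056
prox(-2.7932) = sign(-2.7932)*max(|-2.7932| - 1.77, 0) = -1.0232
prox(x) = [-7.5662, -2.056, -1.0232]
||prox(x)||_1 = 7.5662 + 2.056 + 1.0232 = 10.6454


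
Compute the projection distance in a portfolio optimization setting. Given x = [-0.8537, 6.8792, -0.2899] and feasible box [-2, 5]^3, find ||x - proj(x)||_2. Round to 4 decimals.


Project each component onto [-2, 5].
clip(-0.8537) = -0.8537, clip(6.8792) = 5.0, clip(-0.2899) = -0.2899
Projection = [-0.8537, 5.0, -0.2899]
Squared diffs: [0.0, 3.5314, 0.0]
Distance = sqrt(3.5314) = 1.8792


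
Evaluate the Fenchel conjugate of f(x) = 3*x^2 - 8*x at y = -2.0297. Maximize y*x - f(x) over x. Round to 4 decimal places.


f*(y) = sup_x {y*x - a*x^2 - b*x} = sup_x {(y-b)*x - a*x^2}
FOC: (y - b) - 2a*x = 0 => x* = (y - b)/(2a)
x* = (-2.0297 + 8)/(2*3) = 0.9951
f*(-2.0297) = (y-b)^2/(4a) = (-2.0297 + 8)^2/(4*3)
= 35.6445/12 = 2.9704


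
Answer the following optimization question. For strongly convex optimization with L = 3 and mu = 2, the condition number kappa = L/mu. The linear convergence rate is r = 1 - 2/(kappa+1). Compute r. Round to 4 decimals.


Step 1: Compute the condition number.
kappa = L/mu = 3/2 = 1.5
Step 2: Compute the convergence rate.
r = 1 - 2/(kappa + 1) = 1 - 2*mu/(L + mu) = (L - mu)/(L + mu) = 1/5 = 0.2


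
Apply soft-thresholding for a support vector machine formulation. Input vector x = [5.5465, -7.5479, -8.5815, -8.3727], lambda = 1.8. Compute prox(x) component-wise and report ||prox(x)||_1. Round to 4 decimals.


Soft-thresholding with lambda = 1.8:
prox(5.5465) = sign(5.5465)*max(|5.5465| - 1.8, 0) = 3.7465
prox(-7.5479) = sign(-7.5479)*max(|-7.5479| - 1.8, 0) = -5.7479
prox(-8.5815) = sign(-8.5815)*max(|-8.5815| - 1.8, 0) = -6.7815
prox(-8.3727) = sign(-8.3727)*max(|-8.3727| - 1.8, 0) = -6.5727
prox(x) = [3.7465, -5.7479, -6.7815, -6.5727]
||prox(x)||_1 = 3.7465 + 5.7479 + 6.7815 + 6.5727 = 22.8486


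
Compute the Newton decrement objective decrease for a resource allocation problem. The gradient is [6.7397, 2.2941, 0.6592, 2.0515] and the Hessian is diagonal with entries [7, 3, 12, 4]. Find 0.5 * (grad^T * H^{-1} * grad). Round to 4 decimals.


Step 1: H is diagonal, so H^(-1) * g = [0.9628, 0.7647, 0.0549, 0.5129].
Step 2: g^T H^(-1) g = sum_i g_i^2 / H_ii
  = (6.7397)^2/7 + (2.2941)^2/3 + (0.6592)^2/12 + (2.0515)^2/4
  = 6.4891 + 1.7543 + 0.0362 + 1.0522 = 9.3318
Step 3: Objective decrease = 0.5 * g^T H^(-1) g = 4.6659


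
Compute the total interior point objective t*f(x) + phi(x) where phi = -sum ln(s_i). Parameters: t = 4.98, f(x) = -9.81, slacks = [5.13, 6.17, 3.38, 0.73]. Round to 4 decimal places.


Step 1: Compute log-barrier.
ln values: [1.6351, 1.8197, 1.2179, -0.3147]
phi = -(1.6351 + 1.8197 + 1.2179 - 0.3147) = -4.358
Step 2: Compute augmented objective.
t*f(x) = 4.98*-9.81 = -48.8538
Total = -48.8538 - 4.358 = -53.2118


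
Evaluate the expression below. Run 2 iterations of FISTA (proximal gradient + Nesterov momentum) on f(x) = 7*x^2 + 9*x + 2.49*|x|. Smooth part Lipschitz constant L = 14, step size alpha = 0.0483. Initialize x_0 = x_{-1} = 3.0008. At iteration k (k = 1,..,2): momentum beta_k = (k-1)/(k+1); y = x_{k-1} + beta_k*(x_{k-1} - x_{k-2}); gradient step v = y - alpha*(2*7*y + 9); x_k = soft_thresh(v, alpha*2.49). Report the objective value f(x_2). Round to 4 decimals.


FISTA on f(x) = 7*x^2 + 9*x + 2.49*|x|
L = 14, alpha = 0.0483
Iteration 1: beta = 0.0, y = 3.0008 + 0.0*(3.0008 - 3.0008) = 3.0008
  grad(y) = 51.0112, v = y - alpha*grad = 0.537
  prox(v) = soft_thresh(0.537, 0.1203) = 0.4167
Iteration 2: beta = 0.3333, y = 0.4167 + 0.3333*(0.4167 - 3.0008) = -0.4447
  grad(y) = 2.7745, v = y - alpha*grad = -0.5787
  prox(v) = soft_thresh(-0.5787, 0.1203) = -0.4584
f(x_2) = 7*(-0.4584)^2 + 9*(-0.4584) + 2.49*|-0.4584| = -1.5133


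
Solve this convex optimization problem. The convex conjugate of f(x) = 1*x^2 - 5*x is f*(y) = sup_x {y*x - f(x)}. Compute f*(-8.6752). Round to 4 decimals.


f*(y) = sup_x {y*x - a*x^2 - b*x} = sup_x {(y-b)*x - a*x^2}
FOC: (y - b) - 2a*x = 0 => x* = (y - b)/(2a)
x* = (-8.6752 + 5)/(2*1) = -1.8376
f*(-8.6752) = (y-b)^2/(4a) = (-8.6752 + 5)^2/(4*1)
= 13.5071/4 = 3.3768


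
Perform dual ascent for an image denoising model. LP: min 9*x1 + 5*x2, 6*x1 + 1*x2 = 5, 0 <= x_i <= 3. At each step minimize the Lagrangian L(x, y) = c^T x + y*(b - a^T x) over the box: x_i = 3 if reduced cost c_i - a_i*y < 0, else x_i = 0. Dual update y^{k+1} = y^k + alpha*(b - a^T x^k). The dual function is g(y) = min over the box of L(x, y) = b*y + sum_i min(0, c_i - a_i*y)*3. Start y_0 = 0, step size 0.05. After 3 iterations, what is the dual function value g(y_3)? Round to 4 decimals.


Dual ascent for LP: min 9*x1 + 5*x2, 6*x1 + 1*x2 = 5, 0 <= x_i <= 3
Step 1: y^k = 0.0, reduced costs: (9.0, 5.0)
  x^k = (0.0, 0.0), subgradient = b - a^T x = 5.0
  y^{k+1} = 0.0 + 0.05*5.0 = 0.25
Step 2: y^k = 0.25, reduced costs: (7.5, 4.75)
  x^k = (0.0, 0.0), subgradient = b - a^T x = 5.0
  y^{k+1} = 0.25 + 0.05*5.0 = 0.5
Step 3: y^k = 0.5, reduced costs: (6.0, 4.5)
  x^k = (0.0, 0.0), subgradient = b - a^T x = 5.0
  y^{k+1} = 0.5 + 0.05*5.0 = 0.75
Dual objective at y_3 = 0.75: reduced costs (4.5, 4.25), box minimizer x = (0.0, 0.0)
g(y_3) = b*y + (c1 - a1*y)*x1 + (c2 - a2*y)*x2 = 5*0.75 + 4.5*0.0 + 4.25*0.0 = 3.75 + 0.0 + 0.0 = 3.75


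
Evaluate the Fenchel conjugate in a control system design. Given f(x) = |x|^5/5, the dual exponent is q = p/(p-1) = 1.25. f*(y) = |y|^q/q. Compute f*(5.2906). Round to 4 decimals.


The conjugate exponent q satisfies 1/p + 1/q = 1.
p = 5, so q = 5/(5 - 1) = 1.25
|y|^q = 5.2906^1.25 = 8.0238
f*(5.2906) = 8.0238 / 1.25 = 6.4191


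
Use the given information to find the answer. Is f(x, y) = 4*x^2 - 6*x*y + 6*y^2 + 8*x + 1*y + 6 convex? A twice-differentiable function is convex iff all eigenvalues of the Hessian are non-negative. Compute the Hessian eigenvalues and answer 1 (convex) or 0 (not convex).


The Hessian of f(x,y) = 4*x^2 - 6*x*y + 6*y^2 + 8*x + 1*y + 6 is:
H = [[8, -6], [-6, 12]]
Trace = 8 + 12 = 20
Determinant = 8*12 - (-6)^2 = 60
Discriminant = (20)^2 - 4*60 = 160.0
Eigenvalues: lambda_1 = 3.6754, lambda_2 = 16.3246
The function is convex.

1


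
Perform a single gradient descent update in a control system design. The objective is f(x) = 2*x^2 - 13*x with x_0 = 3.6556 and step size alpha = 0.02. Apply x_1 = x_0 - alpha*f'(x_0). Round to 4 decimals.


We compute the gradient at x_0 and apply the update.
f'(x) = 4*x - 13
f'(3.6556) = 4*3.6556 - 13 = 1.6224
x_1 = 3.6556 - 0.02*1.6224 = 3.6232


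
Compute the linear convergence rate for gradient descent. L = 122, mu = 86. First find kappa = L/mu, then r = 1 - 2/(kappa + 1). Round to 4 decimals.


Step 1: Compute the condition number.
kappa = L/mu = 122/86 = 1.4186
Step 2: Compute the convergence rate.
r = 1 - 2/(kappa + 1) = 1 - 2*mu/(L + mu) = (L - mu)/(L + mu) = 36/208 = 0.1731


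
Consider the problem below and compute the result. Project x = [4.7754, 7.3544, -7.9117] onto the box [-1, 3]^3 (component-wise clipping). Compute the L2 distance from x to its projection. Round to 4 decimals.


Project each component onto [-1, 3].
clip(4.7754) = 3.0, clip(7.3544) = 3.0, clip(-7.9117) = -1.0
Projection = [3.0, 3.0, -1.0]
Squared diffs: [3.152, 18.9608, 47.7716]
Distance = sqrt(69.8844) = 8.3597


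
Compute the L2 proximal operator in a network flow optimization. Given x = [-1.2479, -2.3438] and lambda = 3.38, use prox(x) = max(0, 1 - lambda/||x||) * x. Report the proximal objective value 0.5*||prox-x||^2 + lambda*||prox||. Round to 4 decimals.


Step 1: Compute ||x||.
||x|| = 2.6553
Step 2: Compute scaling factor.
scale = max(0, 1 - 3.38/2.6553) = 0.0
Step 3: prox(x) = [-0.0, -0.0]
||prox(x)|| = 0.0
Step 4: Proximal objective.
0.5*||prox-x||^2 = 3.5253
lambda*||prox|| = 0.0
Total = 3.5253


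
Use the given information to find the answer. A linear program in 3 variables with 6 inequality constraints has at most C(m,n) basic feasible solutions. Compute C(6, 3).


Each vertex corresponds to some choice of n active constraints out of m, so the number of vertices is at most C(m, n) = m! / (n!(m-n)!).
m = 6, n = 3
Numerator: 6 * 5 * 4
Denominator: 3! = 6
C(6, 3) = 20


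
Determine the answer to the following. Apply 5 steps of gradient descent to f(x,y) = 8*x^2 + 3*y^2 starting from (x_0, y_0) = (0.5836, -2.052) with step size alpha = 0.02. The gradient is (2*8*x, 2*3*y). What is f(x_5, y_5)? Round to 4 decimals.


Gradient descent on f(x,y) = 8*x^2 + 3*y^2.
Starting point: (0.5836, -2.052), alpha = 0.02
Step 1: grad_x = 2*8*0.5836 = 9.3376, grad_y = 2*3*-2.052 = -12.312
  x_1 = 0.5836 - 0.02*9.3376 = 0.3968
  y_1 = -2.052 - 0.02*-12.312 = -1.8058
Step 2: grad_x = 2*8*0.3968 = 6.3496, grad_y = 2*3*-1.8058 = -10.8346
  x_2 = 0.3968 - 0.02*6.3496 = 0.2699
  y_2 = -1.8058 - 0.02*-10.8346 = -1.5891
Step 3: grad_x = 2*8*0.2699 = 4.3177, grad_y = 2*3*-1.5891 = -9.5344
  x_3 = 0.2699 - 0.02*4.3177 = 0.1835
  y_3 = -1.5891 - 0.02*-9.5344 = -1.3984
Step 4: grad_x = 2*8*0.1835 = 2.936, grad_y = 2*3*-1.3984 = -8.3903
  x_4 = 0.1835 - 0.02*2.936 = 0.1248
  y_4 = -1.3984 - 0.02*-8.3903 = -1.2306
Step 5: grad_x = 2*8*0.1248 = 1.9965, grad_y = 2*3*-1.2306 = -7.3834
  x_5 = 0.1248 - 0.02*1.9965 = 0.0849
  y_5 = -1.2306 - 0.02*-7.3834 = -1.0829
f(0.0849, -1.0829) = 8*0.0849^2 + 3*(-1.0829)^2 = 3.5757
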